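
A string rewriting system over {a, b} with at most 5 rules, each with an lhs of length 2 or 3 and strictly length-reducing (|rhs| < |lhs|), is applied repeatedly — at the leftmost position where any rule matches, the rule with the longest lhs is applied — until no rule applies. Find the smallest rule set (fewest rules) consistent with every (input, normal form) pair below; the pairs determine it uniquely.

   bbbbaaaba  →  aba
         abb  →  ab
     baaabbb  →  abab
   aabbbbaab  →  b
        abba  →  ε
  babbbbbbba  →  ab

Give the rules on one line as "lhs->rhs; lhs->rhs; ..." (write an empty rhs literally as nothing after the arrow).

  | bbbbaaaba => bbbaaaba => bbaaaba => aaaba => aba
  | abb => ab
  | baaabbb => ababbb => ababb => abab
  | aabbbbaab => bbbbaab => bbbaab => bbaab => aab => b

aa->; baa->ab; bb->b; bba->a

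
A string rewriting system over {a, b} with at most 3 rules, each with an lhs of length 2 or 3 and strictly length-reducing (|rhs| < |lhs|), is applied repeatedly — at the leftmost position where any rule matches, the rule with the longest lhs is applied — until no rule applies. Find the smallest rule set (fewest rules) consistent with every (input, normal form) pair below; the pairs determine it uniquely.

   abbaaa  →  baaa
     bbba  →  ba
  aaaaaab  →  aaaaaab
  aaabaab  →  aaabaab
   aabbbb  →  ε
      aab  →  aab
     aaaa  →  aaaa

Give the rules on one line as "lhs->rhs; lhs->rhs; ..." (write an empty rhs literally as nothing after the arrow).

  | abbaaa => baaa
  | bbba => ba
  | aaaaaab
  | aaabaab

abb->b; bb->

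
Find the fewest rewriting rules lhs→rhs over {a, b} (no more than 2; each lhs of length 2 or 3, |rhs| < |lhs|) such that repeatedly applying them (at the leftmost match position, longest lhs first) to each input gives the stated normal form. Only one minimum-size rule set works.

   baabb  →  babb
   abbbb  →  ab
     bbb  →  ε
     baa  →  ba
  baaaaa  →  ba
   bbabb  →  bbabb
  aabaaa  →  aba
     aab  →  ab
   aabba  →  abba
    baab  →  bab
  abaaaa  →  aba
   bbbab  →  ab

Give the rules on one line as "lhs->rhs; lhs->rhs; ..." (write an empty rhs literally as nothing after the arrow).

  | baabb => babb
  | abbbb => ab
  | bbb => ε
  | baa => ba

aa->a; bbb->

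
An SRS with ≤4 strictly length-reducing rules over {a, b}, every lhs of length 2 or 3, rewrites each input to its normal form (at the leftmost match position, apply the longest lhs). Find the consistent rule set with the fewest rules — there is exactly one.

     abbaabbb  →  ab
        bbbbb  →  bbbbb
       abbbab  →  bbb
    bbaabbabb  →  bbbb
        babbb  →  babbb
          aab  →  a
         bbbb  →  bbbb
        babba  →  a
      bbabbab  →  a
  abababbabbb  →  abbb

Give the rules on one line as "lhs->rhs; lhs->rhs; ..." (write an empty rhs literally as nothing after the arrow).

aab->a; aba->bb; baa->a; bba->a

  | abbaabbb => aaabbb => aabb => ab
  | bbbbb
  | abbbab => abab => bbb
  | bbaabbabb => aabbabb => ababb => bbbb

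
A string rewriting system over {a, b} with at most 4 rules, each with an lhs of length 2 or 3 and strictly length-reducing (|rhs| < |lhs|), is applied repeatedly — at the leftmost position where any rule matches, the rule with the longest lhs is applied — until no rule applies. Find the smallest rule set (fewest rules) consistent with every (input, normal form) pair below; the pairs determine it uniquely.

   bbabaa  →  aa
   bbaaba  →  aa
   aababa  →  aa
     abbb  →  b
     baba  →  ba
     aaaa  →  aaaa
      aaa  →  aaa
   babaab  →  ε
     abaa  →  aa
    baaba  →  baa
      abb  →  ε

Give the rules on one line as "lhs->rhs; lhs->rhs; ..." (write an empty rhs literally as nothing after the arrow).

ab->b; aba->a; bb->

  | bbabaa => abaa => aa
  | bbaaba => aaba => aa
  | aababa => aaba => aa
  | abbb => bbb => b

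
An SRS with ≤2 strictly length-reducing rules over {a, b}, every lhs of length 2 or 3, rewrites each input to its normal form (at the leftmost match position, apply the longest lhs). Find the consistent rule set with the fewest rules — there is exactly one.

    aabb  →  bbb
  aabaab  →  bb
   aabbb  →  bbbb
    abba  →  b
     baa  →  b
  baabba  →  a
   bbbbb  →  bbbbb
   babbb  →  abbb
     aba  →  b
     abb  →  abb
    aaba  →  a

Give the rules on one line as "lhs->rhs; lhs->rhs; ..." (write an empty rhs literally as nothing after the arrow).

aa->b; ba->a

  | aabb => bbb
  | aabaab => bbaab => baab => aab => bb
  | aabbb => bbbb
  | abba => aba => aa => b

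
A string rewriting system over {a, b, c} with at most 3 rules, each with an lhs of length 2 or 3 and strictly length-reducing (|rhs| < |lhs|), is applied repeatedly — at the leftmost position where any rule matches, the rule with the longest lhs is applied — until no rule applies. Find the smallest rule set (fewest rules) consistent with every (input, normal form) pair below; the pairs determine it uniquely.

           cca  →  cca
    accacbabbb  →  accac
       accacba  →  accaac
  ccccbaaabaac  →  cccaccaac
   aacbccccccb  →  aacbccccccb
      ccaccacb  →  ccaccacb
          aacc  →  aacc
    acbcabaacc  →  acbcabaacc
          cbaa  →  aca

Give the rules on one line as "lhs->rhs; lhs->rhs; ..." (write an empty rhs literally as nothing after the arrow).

  | cca
  | accacbabbb => accaacbbb => accaaab => accac
  | accacba => accaac
  | ccccbaaabaac => cccacaabaac => cccaccaac

aab->c; cba->ac; cbb->a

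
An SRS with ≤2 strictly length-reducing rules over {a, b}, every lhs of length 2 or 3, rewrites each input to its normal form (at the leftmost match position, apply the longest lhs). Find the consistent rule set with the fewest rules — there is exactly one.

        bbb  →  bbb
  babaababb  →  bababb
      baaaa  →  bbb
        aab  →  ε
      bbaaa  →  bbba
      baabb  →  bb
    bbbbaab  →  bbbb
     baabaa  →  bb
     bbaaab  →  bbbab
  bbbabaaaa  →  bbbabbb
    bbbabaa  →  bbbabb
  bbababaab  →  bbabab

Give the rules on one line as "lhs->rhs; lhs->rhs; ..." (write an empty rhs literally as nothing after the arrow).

  | bbb
  | babaababb => bababb
  | baaaa => bbaa => bbb
  | aab => ε

aa->b; aab->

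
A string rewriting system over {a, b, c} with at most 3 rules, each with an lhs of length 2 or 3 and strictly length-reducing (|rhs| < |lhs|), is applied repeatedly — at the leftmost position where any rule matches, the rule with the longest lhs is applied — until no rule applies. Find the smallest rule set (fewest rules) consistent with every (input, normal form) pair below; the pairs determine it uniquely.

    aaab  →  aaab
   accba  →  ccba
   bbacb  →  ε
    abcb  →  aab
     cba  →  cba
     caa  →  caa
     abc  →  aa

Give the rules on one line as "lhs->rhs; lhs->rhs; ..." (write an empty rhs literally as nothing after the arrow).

  | aaab
  | accba => ccba
  | bbacb => bbcb => bab => ε
  | abcb => aab

ac->c; bab->; bc->a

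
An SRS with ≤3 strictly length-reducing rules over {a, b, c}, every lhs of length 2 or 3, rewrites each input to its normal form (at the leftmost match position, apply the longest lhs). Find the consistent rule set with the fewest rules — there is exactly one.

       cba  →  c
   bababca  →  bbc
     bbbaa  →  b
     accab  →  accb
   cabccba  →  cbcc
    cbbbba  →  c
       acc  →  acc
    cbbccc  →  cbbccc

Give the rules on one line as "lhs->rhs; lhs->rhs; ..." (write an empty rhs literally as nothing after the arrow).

  | cba => ca => c
  | bababca => ababca => aabca => bbca => bbc
  | bbbaa => bbaa => baa => aa => b
  | accab => accb

aa->b; ba->a; ca->c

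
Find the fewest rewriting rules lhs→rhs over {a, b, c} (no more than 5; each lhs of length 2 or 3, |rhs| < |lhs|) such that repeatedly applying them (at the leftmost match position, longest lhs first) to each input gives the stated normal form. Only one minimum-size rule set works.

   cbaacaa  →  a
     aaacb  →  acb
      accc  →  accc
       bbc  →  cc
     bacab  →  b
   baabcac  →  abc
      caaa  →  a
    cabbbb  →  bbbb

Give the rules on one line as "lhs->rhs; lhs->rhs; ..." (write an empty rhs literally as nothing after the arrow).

  | cbaacaa => cacaa => caa => a
  | aaacb => aacb => acb
  | accc
  | bbc => cc

aa->a; ba->; bbc->cc; ca->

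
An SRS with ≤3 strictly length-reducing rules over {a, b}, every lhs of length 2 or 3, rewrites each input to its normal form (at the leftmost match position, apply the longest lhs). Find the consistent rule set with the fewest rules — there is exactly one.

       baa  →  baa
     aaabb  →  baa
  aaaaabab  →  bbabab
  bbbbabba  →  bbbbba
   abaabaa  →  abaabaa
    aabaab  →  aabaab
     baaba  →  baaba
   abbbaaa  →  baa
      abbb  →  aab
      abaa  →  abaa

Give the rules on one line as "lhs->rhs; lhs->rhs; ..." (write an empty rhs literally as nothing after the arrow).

aaa->ba; abb->aa

  | baa
  | aaabb => babb => baa
  | aaaaabab => baaabab => bbabab
  | bbbbabba => bbbbaaa => bbbbba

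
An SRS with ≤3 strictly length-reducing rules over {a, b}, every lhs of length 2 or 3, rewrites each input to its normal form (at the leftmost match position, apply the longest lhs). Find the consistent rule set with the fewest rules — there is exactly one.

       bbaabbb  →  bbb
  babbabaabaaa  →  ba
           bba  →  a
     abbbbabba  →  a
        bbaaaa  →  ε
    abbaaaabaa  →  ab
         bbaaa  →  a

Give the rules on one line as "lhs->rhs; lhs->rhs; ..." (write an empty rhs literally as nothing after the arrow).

  | bbaabbb => aabbb => bbb
  | babbabaabaaa => baabaabaaa => bbaabaaa => aabaaa => baaa => ba
  | bba => a
  | abbbbabba => abbabba => aabba => bba => a

aa->; bba->a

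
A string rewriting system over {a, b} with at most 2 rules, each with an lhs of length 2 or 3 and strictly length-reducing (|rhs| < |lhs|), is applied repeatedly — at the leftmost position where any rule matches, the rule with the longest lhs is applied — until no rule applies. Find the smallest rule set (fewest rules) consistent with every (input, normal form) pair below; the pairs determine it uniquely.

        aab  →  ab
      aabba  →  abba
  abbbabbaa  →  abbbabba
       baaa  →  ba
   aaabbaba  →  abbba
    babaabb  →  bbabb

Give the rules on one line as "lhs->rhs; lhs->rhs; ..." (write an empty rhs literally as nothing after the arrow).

  | aab => ab
  | aabba => abba
  | abbbabbaa => abbbabba
  | baaa => baa => ba

aa->a; aba->ba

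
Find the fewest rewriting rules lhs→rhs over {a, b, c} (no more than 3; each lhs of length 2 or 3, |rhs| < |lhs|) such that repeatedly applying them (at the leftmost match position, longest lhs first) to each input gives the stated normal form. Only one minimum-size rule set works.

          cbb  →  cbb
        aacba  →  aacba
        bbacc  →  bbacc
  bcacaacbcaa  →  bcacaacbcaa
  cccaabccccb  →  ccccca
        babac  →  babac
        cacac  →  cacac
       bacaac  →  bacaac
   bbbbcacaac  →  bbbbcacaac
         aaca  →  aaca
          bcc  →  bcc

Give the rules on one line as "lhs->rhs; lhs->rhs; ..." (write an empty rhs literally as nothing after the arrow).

aab->; ccb->a

  | cbb
  | aacba
  | bbacc
  | bcacaacbcaa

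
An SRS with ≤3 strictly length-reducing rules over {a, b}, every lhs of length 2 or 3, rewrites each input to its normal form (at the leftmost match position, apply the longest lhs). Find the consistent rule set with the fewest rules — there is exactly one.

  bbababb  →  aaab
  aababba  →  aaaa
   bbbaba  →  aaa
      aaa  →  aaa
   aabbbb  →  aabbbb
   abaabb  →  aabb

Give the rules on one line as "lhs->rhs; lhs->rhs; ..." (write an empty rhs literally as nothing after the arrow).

  | bbababb => ababb => aaab
  | aababba => aaaaba => aaaa
  | bbbaba => baba => aaa
  | aaa

ba->; bab->aa; bba->a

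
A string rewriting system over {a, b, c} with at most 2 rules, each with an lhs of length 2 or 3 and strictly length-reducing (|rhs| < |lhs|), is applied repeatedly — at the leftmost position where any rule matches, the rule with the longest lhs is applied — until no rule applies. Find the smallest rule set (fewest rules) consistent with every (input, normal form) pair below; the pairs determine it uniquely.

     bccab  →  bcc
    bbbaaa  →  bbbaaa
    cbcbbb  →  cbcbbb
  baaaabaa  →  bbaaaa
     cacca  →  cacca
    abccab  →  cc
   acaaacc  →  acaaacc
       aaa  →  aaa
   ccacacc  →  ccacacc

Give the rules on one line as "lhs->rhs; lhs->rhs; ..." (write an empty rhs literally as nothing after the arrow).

  | bccab => bcc
  | bbbaaa
  | cbcbbb
  | baaaabaa => baabaaa => bbaaaa

aab->ba; ab->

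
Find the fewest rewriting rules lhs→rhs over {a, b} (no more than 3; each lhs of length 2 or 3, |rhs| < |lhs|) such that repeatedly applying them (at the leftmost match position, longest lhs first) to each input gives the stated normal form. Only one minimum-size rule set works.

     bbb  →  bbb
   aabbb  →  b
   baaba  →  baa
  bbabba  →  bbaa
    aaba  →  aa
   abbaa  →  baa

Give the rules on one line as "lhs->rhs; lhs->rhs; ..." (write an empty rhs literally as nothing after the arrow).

ab->; bab->ba

  | bbb
  | aabbb => abb => b
  | baaba => baa
  | bbabba => bbaba => bbaa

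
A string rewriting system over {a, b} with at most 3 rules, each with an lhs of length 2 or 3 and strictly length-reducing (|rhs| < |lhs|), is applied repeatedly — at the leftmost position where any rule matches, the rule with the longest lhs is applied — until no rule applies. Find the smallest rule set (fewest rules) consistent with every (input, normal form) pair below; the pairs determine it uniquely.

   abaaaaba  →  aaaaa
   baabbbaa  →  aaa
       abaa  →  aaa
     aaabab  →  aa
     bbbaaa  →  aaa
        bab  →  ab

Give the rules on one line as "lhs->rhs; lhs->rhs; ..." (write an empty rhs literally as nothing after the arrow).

  | abaaaaba => aaaaaba => aaaaa
  | baabbbaa => aabbbaa => abbaa => abaa => aaa
  | abaa => aaa
  | aaabab => aaab => aa

aab->a; ba->a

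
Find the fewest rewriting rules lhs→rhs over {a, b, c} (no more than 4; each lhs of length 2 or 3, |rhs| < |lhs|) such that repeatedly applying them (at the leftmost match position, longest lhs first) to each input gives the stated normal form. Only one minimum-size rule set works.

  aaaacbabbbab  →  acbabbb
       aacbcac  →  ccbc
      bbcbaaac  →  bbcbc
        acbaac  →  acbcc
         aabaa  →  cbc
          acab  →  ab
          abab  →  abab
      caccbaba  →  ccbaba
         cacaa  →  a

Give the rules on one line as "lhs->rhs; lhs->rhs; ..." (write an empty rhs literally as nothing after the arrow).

aa->c; bba->b; ca->

  | aaaacbabbbab => caacbabbbab => acbabbbab => acbabbb
  | aacbcac => ccbcac => ccbc
  | bbcbaaac => bbcbcac => bbcbc
  | acbaac => acbcc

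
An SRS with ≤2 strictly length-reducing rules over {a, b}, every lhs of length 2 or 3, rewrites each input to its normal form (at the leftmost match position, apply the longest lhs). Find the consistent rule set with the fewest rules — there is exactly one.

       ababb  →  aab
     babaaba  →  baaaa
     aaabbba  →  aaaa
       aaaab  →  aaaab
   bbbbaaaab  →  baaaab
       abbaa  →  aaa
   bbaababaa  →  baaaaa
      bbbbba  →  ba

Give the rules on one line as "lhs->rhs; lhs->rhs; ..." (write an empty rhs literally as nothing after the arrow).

aba->aa; bb->b

  | ababb => aabb => aab
  | babaaba => baaaba => baaaa
  | aaabbba => aaabba => aaaba => aaaa
  | aaaab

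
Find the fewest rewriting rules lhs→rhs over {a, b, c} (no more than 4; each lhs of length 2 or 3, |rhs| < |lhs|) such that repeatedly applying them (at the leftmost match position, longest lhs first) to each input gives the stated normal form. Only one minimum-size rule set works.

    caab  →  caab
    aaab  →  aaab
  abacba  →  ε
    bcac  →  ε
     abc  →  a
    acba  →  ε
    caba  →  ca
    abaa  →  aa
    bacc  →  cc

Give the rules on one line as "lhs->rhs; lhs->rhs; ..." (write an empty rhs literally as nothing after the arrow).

  | caab
  | aaab
  | abacba => acba => ba => ε
  | bcac => ac => ε

ac->; ba->; bc->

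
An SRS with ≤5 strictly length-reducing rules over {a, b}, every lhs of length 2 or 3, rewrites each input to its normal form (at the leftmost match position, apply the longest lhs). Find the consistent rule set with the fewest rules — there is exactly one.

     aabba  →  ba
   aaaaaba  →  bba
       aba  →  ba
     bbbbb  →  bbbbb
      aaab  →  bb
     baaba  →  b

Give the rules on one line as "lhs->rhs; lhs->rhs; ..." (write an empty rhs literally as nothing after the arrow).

  | aabba => aba => ba
  | aaaaaba => baaaba => aaaba => baba => bba
  | aba => ba
  | bbbbb

aa->b; aab->a; ab->b; baa->aa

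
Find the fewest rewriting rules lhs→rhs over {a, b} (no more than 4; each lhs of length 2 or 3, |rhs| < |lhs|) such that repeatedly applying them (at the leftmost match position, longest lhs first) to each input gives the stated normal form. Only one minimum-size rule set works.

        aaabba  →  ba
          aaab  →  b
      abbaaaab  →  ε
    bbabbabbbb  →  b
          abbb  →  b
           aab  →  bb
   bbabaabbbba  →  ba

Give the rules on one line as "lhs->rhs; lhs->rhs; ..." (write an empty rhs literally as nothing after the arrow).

  | aaabba => babba => ba
  | aaab => bab => b
  | abbaaaab => aaaab => baab => bbb => ε
  | bbabbabbbb => bbabbbb => bbbb => b

aa->b; ab->; abb->; bbb->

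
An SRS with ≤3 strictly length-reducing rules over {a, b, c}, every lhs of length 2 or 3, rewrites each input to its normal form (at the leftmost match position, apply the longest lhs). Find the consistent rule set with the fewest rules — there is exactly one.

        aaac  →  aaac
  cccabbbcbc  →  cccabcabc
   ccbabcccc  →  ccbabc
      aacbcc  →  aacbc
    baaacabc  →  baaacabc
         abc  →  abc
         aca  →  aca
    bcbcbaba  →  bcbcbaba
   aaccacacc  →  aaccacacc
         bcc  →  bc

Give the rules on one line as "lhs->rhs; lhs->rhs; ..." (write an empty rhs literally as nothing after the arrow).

  | aaac
  | cccabbbcbc => cccabcabc
  | ccbabcccc => ccbabccc => ccbabcc => ccbabc
  | aacbcc => aacbc

bbc->ca; bcc->bc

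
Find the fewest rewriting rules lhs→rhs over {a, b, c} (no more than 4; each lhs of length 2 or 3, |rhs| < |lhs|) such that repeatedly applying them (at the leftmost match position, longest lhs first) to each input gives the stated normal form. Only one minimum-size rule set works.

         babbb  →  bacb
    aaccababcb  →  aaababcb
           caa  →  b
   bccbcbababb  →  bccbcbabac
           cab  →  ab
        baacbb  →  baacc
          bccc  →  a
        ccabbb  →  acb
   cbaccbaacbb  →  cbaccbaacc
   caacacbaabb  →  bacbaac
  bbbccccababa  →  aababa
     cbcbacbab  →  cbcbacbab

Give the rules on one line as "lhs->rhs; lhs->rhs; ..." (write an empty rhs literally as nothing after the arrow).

  | babbb => bacb
  | aaccababcb => aacababcb => aaababcb
  | caa => b
  | bccbcbababb => bccbcbabac

bb->c; ca->a; caa->b; ccc->ba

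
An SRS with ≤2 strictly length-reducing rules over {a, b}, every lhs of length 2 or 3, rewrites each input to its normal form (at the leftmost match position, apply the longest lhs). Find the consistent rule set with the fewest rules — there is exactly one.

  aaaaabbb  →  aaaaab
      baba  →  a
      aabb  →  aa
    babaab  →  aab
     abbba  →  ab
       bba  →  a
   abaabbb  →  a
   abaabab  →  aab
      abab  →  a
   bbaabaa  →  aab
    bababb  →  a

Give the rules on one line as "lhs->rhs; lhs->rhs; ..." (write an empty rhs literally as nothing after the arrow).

ba->b; bb->

  | aaaaabbb => aaaaab
  | baba => bba => a
  | aabb => aa
  | babaab => bbaab => aab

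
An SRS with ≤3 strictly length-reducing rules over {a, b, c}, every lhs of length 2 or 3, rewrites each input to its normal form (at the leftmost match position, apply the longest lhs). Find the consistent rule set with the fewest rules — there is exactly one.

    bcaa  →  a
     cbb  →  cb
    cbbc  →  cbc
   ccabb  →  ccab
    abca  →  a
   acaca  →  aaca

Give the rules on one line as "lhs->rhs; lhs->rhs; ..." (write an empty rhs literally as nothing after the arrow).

bb->b; bca->; cac->ac

  | bcaa => a
  | cbb => cb
  | cbbc => cbc
  | ccabb => ccab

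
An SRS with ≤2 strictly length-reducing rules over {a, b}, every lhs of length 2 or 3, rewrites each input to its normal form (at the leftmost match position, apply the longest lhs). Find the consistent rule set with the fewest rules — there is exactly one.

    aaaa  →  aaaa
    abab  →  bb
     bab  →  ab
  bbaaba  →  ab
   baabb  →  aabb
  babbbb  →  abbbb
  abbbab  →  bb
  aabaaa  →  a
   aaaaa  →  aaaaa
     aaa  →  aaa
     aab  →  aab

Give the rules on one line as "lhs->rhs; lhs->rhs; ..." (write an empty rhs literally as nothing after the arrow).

  | aaaa
  | abab => bb
  | bab => ab
  | bbaaba => baaba => aaba => ab

aba->b; ba->a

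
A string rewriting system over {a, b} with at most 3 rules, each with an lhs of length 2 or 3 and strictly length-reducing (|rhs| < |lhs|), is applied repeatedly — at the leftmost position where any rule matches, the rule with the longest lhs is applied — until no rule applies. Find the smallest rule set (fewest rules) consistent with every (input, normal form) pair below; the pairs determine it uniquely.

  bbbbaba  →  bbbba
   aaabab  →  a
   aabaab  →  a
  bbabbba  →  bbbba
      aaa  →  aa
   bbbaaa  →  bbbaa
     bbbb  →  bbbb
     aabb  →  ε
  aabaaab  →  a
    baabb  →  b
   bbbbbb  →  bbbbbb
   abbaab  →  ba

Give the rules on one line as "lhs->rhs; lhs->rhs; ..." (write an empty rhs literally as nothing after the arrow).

aaa->aa; ab->

  | bbbbaba => bbbba
  | aaabab => aabab => aab => a
  | aabaab => aaab => aab => a
  | bbabbba => bbbba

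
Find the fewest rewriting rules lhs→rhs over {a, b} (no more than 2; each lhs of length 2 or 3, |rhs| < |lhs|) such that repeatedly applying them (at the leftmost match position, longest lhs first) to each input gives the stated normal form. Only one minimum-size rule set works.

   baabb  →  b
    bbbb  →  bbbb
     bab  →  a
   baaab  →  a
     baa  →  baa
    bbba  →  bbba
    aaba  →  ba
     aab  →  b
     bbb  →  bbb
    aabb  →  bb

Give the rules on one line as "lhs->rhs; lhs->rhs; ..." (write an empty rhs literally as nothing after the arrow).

  | baabb => babb => ab => b
  | bbbb
  | bab => a
  | baaab => baab => bab => a

ab->b; bab->a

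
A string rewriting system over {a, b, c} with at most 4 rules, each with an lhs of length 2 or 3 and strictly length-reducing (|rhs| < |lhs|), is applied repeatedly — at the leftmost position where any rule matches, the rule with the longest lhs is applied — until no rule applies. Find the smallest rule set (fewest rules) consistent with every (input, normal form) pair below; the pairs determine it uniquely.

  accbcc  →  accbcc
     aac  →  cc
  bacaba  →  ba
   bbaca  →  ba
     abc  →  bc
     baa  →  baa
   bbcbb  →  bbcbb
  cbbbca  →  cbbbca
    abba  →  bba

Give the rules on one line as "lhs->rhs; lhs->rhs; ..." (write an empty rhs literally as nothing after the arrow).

  | accbcc
  | aac => cc
  | bacaba => aba => ba
  | bbaca => ba

aac->cc; ab->b; bac->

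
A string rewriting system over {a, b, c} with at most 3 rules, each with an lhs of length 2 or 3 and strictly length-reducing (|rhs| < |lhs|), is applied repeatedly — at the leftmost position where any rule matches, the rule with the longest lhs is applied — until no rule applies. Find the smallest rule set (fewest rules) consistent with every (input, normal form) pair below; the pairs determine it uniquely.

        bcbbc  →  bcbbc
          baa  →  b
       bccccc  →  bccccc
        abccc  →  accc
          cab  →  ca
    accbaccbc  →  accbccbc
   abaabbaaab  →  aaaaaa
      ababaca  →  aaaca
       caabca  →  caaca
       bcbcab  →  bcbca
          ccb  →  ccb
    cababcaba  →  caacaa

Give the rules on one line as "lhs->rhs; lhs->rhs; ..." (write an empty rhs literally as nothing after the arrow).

  | bcbbc
  | baa => ba => b
  | bccccc
  | abccc => accc

ab->a; ba->b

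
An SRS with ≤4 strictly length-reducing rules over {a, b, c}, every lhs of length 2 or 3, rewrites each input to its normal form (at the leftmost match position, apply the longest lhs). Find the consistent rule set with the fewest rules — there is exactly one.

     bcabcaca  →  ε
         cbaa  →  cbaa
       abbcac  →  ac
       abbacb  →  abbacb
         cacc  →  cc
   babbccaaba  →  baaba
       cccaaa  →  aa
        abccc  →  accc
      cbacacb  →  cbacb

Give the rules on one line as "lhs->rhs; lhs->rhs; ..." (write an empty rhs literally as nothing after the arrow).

bc->c; ca->; cca->ca

  | bcabcaca => cabcaca => bcaca => caca => ca => ε
  | cbaa
  | abbcac => abcac => acac => ac
  | abbacb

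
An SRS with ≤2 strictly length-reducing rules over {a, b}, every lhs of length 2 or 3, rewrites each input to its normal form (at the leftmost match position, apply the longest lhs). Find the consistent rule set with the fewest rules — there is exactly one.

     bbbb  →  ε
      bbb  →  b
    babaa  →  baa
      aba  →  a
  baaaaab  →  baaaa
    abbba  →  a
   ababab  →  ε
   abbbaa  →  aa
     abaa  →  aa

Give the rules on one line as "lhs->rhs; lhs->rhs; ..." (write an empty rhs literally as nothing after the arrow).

  | bbbb => bb => ε
  | bbb => b
  | babaa => baa
  | aba => a

ab->; bb->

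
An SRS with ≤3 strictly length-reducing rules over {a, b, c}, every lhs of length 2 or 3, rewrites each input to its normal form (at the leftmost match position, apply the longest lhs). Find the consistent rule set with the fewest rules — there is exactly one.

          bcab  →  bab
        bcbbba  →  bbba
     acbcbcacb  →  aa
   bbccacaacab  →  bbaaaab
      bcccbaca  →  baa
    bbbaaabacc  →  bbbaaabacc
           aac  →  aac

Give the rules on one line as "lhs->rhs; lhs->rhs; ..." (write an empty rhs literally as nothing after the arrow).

  | bcab => bab
  | bcbbba => bbba
  | acbcbcacb => acbcacb => acacb => aacb => aa
  | bbccacaacab => bbcacaacab => bbacaacab => bbaaacab => bbaaaab

ca->a; cb->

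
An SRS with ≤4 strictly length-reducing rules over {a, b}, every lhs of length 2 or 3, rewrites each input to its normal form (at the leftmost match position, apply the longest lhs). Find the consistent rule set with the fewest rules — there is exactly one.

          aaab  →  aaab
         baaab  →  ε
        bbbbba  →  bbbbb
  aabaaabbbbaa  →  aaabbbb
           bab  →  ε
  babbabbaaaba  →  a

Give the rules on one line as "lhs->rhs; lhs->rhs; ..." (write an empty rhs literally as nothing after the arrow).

  | aaab
  | baaab => baab => bab => ε
  | bbbbba => bbbbb
  | aabaaabbbbaa => aaabbbbaa => aaabbbba => aaabbbb

aba->; ba->b; bab->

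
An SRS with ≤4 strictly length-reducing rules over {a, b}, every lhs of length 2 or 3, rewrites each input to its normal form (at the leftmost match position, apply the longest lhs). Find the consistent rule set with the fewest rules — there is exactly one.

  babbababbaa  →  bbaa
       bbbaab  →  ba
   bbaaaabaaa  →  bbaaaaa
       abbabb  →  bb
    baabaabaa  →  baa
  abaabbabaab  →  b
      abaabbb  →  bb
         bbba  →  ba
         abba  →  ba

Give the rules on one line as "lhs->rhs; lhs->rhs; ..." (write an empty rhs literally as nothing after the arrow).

  | babbababbaa => bbababbaa => bbbbaa => bbaa
  | bbbaab => baab => ba
  | bbaaaabaaa => bbaaaaa
  | abbabb => babb => bb

ab->; aba->; bbb->b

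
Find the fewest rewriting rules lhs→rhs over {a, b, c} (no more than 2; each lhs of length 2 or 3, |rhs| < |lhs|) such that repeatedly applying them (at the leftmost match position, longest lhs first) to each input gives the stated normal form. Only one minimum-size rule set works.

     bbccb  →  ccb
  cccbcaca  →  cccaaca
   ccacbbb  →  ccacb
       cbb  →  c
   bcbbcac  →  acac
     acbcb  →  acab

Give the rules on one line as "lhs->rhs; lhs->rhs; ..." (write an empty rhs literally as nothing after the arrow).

bb->; bc->a

  | bbccb => ccb
  | cccbcaca => cccaaca
  | ccacbbb => ccacb
  | cbb => c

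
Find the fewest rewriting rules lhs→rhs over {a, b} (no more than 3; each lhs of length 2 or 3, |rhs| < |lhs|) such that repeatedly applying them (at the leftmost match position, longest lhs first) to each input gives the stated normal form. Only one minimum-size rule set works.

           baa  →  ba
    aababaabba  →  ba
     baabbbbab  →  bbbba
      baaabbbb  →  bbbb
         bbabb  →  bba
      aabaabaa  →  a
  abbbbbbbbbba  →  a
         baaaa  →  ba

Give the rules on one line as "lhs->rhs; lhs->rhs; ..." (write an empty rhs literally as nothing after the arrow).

aa->a; aab->; ab->a

  | baa => ba
  | aababaabba => abaabba => aaabba => aabba => ba
  | baabbbbab => bbbbab => bbbba
  | baaabbbb => baabbbb => bbbb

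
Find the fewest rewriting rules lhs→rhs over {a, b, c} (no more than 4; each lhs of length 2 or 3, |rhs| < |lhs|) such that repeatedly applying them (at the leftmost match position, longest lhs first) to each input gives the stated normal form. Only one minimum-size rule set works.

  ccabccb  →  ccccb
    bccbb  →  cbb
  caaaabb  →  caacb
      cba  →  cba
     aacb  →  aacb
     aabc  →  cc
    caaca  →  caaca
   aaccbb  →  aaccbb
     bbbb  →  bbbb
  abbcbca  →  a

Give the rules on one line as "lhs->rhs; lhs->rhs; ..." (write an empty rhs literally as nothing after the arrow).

  | ccabccb => ccccb
  | bccbb => cbb
  | caaaabb => caacb
  | cba

aab->c; ab->; bc->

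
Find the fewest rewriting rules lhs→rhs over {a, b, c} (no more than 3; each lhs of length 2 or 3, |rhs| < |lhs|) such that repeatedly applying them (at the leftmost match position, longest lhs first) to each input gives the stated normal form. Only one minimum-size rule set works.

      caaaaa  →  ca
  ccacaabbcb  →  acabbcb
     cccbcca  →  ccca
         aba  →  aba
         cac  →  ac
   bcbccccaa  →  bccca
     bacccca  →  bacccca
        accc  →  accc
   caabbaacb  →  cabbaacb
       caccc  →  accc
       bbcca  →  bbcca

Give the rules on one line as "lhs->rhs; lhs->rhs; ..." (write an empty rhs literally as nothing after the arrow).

caa->ca; cac->ac; cbc->

  | caaaaa => caaaa => caaa => caa => ca
  | ccacaabbcb => cacaabbcb => acaabbcb => acabbcb
  | cccbcca => ccca
  | aba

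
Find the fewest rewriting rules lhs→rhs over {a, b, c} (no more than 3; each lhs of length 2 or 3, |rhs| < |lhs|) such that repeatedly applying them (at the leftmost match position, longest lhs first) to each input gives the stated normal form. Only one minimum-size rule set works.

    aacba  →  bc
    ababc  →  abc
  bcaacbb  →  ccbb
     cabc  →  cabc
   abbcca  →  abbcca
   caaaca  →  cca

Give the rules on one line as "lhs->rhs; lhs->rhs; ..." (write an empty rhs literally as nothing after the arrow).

aa->b; ba->; bca->cb

  | aacba => bcba => bc
  | ababc => abc
  | bcaacbb => cbacbb => ccbb
  | cabc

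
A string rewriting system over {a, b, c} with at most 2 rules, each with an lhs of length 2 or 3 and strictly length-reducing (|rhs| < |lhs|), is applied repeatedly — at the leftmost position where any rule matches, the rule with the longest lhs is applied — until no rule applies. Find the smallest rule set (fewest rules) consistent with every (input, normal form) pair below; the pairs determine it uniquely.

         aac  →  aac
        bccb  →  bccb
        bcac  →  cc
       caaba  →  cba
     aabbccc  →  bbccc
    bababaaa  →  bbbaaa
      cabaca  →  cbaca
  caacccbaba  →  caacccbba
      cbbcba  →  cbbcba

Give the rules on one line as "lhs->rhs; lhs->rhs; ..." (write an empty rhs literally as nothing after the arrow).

  | aac
  | bccb
  | bcac => cc
  | caaba => caba => cba

ab->b; bca->c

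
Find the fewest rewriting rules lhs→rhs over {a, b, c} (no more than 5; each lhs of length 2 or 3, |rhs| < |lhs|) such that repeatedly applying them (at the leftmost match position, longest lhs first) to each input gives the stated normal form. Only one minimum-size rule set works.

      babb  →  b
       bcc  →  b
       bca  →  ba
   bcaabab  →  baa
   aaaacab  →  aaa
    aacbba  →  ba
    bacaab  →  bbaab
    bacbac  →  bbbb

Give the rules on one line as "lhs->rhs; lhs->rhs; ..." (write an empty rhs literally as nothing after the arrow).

  | babb => b
  | bcc => bc => b
  | bca => ba
  | bcaabab => baabab => baa

abb->; ac->b; bab->; bc->b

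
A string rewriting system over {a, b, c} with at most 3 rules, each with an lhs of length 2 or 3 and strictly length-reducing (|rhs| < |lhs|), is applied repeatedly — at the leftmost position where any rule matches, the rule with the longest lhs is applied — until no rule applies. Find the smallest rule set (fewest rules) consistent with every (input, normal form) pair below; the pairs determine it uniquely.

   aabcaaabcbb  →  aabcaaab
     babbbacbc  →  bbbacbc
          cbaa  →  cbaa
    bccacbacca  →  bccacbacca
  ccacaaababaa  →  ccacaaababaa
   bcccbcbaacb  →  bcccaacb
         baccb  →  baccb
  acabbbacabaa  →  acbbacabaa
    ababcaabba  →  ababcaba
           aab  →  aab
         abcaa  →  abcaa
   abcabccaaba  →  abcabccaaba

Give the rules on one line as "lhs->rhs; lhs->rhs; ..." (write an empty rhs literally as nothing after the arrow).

abb->b; bcb->

  | aabcaaabcbb => aabcaaab
  | babbbacbc => bbbacbc
  | cbaa
  | bccacbacca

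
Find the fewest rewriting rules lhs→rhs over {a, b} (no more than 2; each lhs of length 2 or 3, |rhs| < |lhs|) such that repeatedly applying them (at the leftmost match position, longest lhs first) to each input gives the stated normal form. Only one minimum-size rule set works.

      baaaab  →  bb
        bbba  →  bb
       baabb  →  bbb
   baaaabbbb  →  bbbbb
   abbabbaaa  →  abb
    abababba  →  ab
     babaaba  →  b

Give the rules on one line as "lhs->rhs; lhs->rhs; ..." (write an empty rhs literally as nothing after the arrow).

ba->; baa->b

  | baaaab => baab => bb
  | bbba => bb
  | baabb => bbb
  | baaaabbbb => baabbbb => bbbbb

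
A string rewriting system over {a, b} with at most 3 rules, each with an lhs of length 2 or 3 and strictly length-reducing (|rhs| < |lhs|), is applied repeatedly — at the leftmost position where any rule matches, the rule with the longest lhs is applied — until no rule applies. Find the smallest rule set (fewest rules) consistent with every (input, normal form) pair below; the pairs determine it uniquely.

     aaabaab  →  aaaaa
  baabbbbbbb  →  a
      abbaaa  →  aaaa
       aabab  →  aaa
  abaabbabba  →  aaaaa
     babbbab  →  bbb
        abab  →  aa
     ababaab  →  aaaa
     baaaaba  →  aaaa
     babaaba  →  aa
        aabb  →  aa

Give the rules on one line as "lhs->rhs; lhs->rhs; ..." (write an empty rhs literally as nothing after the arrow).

ab->a; ba->

  | aaabaab => aaaaab => aaaaa
  | baabbbbbbb => abbbbbbb => abbbbbb => abbbbb => abbbb => abbb => abb => ab => a
  | abbaaa => abaaa => aaaa
  | aabab => aaab => aaa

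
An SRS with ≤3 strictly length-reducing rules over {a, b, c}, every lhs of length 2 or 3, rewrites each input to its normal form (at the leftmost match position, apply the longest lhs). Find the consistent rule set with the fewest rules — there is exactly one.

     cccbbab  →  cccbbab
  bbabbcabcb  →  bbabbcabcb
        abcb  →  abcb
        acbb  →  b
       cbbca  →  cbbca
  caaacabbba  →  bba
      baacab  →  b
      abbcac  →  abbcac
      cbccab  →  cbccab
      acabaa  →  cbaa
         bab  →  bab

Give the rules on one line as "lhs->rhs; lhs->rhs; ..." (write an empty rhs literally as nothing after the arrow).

  | cccbbab
  | bbabbcabcb
  | abcb
  | acbb => b

aca->c; acb->; caa->a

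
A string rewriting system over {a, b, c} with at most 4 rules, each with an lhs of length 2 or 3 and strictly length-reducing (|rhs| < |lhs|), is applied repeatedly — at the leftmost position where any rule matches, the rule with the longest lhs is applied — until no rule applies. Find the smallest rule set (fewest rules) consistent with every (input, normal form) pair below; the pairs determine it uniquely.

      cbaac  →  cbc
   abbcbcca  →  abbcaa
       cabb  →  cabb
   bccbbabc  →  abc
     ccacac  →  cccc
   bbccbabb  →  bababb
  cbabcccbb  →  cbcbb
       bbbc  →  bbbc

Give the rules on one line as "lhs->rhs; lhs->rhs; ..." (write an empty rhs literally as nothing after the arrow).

  | cbaac => cbac => cbc
  | abbcbcca => abbcaa
  | cabb
  | bccbbabc => abbabc => abc

ac->c; bba->; bcc->a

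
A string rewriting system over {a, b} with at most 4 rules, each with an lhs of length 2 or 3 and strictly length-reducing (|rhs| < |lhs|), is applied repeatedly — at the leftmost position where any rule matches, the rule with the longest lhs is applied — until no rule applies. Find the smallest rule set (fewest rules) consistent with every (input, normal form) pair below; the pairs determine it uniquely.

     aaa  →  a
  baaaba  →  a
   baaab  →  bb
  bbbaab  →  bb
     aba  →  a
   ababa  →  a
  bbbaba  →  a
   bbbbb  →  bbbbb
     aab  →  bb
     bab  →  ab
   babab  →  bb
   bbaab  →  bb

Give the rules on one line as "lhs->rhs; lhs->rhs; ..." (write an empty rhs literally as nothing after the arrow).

  | aaa => aa => a
  | baaaba => aaaba => aaba => bba => ba => a
  | baaab => aaab => aab => bb
  | bbbaab => bbaab => baab => aab => bb

aa->a; aab->bb; ba->a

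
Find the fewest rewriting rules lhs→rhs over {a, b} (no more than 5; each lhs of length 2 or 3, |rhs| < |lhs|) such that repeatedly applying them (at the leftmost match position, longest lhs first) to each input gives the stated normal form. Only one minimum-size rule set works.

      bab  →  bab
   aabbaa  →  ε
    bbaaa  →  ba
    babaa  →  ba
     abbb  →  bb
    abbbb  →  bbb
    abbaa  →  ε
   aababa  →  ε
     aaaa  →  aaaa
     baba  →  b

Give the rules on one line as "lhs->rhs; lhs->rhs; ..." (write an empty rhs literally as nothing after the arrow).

  | bab
  | aabbaa => baa => ε
  | bbaaa => ba
  | babaa => ba

aab->; aba->; abb->b; baa->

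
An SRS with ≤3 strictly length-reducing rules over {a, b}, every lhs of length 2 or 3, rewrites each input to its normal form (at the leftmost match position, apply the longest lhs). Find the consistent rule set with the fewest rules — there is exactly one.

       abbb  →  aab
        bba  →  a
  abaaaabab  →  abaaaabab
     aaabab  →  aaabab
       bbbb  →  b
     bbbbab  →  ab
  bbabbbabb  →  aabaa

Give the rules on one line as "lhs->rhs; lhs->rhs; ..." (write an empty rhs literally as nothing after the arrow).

abb->aa; bb->b; bba->a

  | abbb => aab
  | bba => a
  | abaaaabab
  | aaabab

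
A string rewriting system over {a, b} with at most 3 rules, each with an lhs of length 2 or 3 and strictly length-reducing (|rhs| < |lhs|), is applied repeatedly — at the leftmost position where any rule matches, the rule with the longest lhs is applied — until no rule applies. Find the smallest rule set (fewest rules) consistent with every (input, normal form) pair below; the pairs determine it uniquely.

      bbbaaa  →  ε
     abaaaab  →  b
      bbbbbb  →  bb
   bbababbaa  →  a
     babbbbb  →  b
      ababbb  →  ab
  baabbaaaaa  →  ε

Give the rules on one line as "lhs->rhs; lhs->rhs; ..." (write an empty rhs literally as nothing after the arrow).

aa->; ba->; bbb->b

  | bbbaaa => baaa => aa => ε
  | abaaaab => aaaab => aab => b
  | bbbbbb => bbbb => bb
  | bbababbaa => bbabbaa => bbbaa => baa => a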